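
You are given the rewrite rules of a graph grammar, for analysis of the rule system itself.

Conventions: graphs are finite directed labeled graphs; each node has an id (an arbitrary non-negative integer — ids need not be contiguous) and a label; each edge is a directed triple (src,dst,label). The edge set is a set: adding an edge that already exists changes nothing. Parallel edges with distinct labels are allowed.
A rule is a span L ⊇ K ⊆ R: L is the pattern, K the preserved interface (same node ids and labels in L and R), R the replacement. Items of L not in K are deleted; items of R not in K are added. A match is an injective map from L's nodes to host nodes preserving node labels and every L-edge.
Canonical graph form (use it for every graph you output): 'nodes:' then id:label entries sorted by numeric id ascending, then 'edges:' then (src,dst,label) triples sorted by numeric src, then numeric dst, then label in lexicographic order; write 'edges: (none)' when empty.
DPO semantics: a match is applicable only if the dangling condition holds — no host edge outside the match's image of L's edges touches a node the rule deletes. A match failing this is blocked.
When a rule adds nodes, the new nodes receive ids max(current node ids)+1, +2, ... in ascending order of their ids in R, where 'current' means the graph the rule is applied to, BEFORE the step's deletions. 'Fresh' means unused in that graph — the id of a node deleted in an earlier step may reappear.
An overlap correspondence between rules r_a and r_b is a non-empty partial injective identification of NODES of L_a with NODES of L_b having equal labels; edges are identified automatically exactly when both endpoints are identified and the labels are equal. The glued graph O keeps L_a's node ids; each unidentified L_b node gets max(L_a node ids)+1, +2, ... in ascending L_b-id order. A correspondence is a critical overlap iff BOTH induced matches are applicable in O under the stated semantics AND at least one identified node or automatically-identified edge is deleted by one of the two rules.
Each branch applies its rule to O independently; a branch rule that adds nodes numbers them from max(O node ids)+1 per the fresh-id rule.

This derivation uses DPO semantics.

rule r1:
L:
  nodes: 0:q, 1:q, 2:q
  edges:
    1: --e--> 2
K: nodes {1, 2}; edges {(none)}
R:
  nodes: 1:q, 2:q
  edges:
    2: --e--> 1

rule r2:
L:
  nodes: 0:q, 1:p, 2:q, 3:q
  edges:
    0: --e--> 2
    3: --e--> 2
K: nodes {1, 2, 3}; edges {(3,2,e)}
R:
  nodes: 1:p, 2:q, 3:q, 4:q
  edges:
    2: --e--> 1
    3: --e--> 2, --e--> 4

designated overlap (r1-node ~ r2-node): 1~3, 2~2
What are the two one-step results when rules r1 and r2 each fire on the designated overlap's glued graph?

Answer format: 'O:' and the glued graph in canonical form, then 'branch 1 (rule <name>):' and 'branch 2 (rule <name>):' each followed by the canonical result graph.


O:
nodes: 0:q, 1:q, 2:q, 3:q, 4:p
edges: (1,2,e); (3,2,e)
branch 1 (rule r1):
nodes: 1:q, 2:q, 3:q, 4:p
edges: (2,1,e); (3,2,e)
branch 2 (rule r2):
nodes: 0:q, 1:q, 2:q, 4:p, 5:q
edges: (1,2,e); (1,5,e); (2,4,e)


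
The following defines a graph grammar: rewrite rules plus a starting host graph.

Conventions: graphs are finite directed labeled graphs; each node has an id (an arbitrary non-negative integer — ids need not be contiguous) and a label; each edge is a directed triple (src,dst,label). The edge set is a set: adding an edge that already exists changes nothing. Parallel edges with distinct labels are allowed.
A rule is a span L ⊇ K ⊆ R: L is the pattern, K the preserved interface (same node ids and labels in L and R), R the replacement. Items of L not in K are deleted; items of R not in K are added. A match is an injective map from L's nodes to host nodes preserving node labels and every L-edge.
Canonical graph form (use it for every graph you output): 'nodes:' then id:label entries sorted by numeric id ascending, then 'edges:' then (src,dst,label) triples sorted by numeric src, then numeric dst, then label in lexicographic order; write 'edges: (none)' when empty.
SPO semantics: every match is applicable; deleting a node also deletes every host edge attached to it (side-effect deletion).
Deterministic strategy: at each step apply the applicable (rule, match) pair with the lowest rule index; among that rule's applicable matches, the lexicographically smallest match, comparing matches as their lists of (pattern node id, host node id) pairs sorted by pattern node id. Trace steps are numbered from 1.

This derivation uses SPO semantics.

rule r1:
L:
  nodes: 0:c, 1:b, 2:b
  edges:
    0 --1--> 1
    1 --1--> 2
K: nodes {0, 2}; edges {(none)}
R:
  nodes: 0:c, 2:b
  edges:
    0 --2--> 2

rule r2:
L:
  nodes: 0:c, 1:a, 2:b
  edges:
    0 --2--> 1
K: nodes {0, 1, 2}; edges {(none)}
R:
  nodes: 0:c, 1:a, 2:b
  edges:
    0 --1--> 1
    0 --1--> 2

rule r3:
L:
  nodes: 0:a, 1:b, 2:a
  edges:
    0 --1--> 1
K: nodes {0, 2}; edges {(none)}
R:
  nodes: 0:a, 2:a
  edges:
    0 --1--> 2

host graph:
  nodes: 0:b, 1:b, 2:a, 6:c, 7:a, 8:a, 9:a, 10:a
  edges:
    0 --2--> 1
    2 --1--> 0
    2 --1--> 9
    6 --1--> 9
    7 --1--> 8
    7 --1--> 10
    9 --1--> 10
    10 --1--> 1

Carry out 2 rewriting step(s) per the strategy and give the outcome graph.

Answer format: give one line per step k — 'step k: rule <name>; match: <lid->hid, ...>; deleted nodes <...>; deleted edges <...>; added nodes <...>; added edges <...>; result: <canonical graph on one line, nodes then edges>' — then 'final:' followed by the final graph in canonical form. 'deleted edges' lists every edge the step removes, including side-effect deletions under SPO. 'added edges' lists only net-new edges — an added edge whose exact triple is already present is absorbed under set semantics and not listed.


step 1: rule r3; match: 0->2, 1->0, 2->7; deleted nodes 0; deleted edges (0,1,2); (2,0,1); added nodes (none); added edges (2,7,1); result: nodes: 1:b, 2:a, 6:c, 7:a, 8:a, 9:a, 10:a edges: (2,7,1); (2,9,1); (6,9,1); (7,8,1); (7,10,1); (9,10,1); (10,1,1)
step 2: rule r3; match: 0->10, 1->1, 2->2; deleted nodes 1; deleted edges (10,1,1); added nodes (none); added edges (10,2,1); result: nodes: 2:a, 6:c, 7:a, 8:a, 9:a, 10:a edges: (2,7,1); (2,9,1); (6,9,1); (7,8,1); (7,10,1); (9,10,1); (10,2,1)
final:
nodes: 2:a, 6:c, 7:a, 8:a, 9:a, 10:a
edges: (2,7,1); (2,9,1); (6,9,1); (7,8,1); (7,10,1); (9,10,1); (10,2,1)


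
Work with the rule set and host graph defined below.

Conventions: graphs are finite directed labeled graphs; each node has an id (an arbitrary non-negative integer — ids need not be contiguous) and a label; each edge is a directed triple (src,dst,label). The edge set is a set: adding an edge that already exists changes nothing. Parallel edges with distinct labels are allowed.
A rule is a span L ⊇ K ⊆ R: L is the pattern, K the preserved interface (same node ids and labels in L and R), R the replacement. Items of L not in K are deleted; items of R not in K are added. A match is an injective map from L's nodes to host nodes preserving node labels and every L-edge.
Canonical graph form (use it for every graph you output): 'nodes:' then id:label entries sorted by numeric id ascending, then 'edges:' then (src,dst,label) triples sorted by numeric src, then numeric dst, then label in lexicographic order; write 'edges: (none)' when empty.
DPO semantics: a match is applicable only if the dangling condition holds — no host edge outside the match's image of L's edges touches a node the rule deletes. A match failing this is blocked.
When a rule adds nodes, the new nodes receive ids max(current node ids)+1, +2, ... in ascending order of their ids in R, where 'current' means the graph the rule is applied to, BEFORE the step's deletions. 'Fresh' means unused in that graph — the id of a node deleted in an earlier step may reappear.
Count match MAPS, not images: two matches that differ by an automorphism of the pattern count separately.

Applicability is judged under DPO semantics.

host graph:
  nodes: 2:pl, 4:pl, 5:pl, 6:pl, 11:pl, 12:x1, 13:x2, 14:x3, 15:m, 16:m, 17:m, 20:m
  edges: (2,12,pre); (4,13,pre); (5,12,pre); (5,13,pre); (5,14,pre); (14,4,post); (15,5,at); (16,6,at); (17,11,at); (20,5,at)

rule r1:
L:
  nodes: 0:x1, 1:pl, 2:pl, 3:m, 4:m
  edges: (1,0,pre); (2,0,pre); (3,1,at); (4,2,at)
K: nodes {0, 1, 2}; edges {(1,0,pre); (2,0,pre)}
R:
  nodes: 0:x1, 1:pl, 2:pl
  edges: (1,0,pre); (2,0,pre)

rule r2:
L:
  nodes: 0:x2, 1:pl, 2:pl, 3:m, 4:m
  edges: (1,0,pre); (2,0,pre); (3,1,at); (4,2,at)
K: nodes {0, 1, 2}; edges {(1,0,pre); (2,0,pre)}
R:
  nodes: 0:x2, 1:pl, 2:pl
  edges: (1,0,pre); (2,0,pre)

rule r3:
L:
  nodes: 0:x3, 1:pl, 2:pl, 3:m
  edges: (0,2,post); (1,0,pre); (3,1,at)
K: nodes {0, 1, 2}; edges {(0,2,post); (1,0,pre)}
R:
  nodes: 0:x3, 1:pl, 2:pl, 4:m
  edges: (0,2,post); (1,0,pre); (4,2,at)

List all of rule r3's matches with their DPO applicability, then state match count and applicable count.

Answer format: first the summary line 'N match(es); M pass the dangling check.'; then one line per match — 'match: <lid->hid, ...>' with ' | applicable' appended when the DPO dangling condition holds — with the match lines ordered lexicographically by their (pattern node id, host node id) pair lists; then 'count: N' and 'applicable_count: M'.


2 match(es); 2 pass the dangling check.
match: 0->14, 1->5, 2->4, 3->15 | applicable
match: 0->14, 1->5, 2->4, 3->20 | applicable
count: 2
applicable_count: 2


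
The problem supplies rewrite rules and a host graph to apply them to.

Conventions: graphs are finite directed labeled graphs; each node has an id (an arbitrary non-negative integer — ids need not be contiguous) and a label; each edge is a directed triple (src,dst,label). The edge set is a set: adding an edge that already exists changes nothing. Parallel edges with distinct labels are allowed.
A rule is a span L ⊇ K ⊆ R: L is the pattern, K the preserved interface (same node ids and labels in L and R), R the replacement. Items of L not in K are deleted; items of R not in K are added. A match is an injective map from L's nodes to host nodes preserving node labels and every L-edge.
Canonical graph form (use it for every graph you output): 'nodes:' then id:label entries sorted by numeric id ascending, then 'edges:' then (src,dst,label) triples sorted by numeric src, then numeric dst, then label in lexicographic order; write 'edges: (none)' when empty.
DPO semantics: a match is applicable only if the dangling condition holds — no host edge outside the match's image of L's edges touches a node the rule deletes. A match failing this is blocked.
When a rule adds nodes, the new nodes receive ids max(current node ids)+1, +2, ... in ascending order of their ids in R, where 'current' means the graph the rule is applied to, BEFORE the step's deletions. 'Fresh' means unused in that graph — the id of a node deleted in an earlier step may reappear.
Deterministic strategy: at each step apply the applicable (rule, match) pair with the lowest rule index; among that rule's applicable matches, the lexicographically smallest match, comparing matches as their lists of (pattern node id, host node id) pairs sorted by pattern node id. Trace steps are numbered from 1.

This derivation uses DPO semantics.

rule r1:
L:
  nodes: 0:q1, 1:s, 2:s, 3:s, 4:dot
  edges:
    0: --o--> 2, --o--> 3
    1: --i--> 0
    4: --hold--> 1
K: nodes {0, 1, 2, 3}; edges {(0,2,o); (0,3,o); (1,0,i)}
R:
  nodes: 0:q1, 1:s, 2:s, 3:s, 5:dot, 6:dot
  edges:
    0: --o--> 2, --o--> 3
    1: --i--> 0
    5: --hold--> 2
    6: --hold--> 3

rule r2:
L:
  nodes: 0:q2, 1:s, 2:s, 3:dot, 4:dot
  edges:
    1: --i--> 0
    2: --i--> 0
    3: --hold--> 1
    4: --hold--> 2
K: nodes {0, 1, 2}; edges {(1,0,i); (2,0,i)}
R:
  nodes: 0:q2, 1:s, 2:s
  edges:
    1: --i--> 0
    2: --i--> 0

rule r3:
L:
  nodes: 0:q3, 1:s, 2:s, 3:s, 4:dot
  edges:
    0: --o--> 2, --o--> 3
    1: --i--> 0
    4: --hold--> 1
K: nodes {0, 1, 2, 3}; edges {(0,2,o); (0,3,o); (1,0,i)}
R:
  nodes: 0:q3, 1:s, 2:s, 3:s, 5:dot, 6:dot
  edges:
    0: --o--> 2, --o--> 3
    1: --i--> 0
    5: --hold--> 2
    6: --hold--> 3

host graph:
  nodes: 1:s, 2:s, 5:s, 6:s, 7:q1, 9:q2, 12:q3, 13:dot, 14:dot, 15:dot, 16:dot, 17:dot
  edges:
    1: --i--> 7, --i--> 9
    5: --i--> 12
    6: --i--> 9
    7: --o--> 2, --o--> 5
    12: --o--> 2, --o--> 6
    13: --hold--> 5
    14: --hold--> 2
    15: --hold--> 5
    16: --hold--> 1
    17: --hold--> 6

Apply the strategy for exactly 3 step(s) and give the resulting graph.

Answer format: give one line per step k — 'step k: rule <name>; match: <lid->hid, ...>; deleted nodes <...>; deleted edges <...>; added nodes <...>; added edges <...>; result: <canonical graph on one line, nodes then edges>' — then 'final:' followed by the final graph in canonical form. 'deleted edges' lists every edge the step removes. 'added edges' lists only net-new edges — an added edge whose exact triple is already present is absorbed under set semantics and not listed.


step 1: rule r1; match: 0->7, 1->1, 2->2, 3->5, 4->16; deleted nodes 16; deleted edges (16,1,hold); added nodes 18, 19; added edges (18,2,hold); (19,5,hold); result: nodes: 1:s, 2:s, 5:s, 6:s, 7:q1, 9:q2, 12:q3, 13:dot, 14:dot, 15:dot, 17:dot, 18:dot, 19:dot edges: (1,7,i); (1,9,i); (5,12,i); (6,9,i); (7,2,o); (7,5,o); (12,2,o); (12,6,o); (13,5,hold); (14,2,hold); (15,5,hold); (17,6,hold); (18,2,hold); (19,5,hold)
step 2: rule r3; match: 0->12, 1->5, 2->2, 3->6, 4->13; deleted nodes 13; deleted edges (13,5,hold); added nodes 20, 21; added edges (20,2,hold); (21,6,hold); result: nodes: 1:s, 2:s, 5:s, 6:s, 7:q1, 9:q2, 12:q3, 14:dot, 15:dot, 17:dot, 18:dot, 19:dot, 20:dot, 21:dot edges: (1,7,i); (1,9,i); (5,12,i); (6,9,i); (7,2,o); (7,5,o); (12,2,o); (12,6,o); (14,2,hold); (15,5,hold); (17,6,hold); (18,2,hold); (19,5,hold); (20,2,hold); (21,6,hold)
step 3: rule r3; match: 0->12, 1->5, 2->2, 3->6, 4->15; deleted nodes 15; deleted edges (15,5,hold); added nodes 22, 23; added edges (22,2,hold); (23,6,hold); result: nodes: 1:s, 2:s, 5:s, 6:s, 7:q1, 9:q2, 12:q3, 14:dot, 17:dot, 18:dot, 19:dot, 20:dot, 21:dot, 22:dot, 23:dot edges: (1,7,i); (1,9,i); (5,12,i); (6,9,i); (7,2,o); (7,5,o); (12,2,o); (12,6,o); (14,2,hold); (17,6,hold); (18,2,hold); (19,5,hold); (20,2,hold); (21,6,hold); (22,2,hold); (23,6,hold)
final:
nodes: 1:s, 2:s, 5:s, 6:s, 7:q1, 9:q2, 12:q3, 14:dot, 17:dot, 18:dot, 19:dot, 20:dot, 21:dot, 22:dot, 23:dot
edges: (1,7,i); (1,9,i); (5,12,i); (6,9,i); (7,2,o); (7,5,o); (12,2,o); (12,6,o); (14,2,hold); (17,6,hold); (18,2,hold); (19,5,hold); (20,2,hold); (21,6,hold); (22,2,hold); (23,6,hold)


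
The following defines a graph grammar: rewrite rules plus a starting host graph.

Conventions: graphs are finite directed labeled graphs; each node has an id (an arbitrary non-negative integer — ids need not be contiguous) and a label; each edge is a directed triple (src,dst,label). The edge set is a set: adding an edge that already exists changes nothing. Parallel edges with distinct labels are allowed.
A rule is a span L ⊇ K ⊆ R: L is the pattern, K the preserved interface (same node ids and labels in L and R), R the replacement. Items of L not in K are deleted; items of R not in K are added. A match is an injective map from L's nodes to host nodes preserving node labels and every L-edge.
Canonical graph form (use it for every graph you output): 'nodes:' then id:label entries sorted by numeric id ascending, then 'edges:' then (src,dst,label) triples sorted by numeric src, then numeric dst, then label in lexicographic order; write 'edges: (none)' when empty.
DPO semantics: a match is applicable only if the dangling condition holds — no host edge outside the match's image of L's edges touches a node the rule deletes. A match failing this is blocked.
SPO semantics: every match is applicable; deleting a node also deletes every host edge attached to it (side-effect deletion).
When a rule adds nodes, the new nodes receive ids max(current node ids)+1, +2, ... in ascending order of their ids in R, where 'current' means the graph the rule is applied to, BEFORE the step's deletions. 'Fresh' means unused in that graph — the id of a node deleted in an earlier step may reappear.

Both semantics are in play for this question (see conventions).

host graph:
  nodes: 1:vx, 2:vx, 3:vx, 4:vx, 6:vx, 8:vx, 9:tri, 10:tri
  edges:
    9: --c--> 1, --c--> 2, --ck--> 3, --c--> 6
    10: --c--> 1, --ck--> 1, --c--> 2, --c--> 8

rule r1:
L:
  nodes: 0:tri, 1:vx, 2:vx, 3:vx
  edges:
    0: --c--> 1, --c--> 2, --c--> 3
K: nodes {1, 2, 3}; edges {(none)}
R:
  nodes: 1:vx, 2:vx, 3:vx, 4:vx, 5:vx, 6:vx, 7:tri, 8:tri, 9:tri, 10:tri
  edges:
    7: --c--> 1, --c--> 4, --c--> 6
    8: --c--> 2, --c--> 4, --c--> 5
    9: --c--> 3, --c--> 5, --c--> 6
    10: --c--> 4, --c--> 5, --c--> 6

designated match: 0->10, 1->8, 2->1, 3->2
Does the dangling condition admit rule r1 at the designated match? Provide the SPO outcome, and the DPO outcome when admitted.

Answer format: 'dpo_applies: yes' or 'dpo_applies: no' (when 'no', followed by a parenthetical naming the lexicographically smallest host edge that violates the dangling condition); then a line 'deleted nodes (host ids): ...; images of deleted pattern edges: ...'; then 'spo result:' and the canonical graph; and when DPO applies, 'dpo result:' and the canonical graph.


dpo_applies: no
(the rule deletes node 10, which keeps host edge (10,1,ck) outside the match image — the dangling condition fails, DPO blocks; SPO proceeds and side-deletes such edges)
deleted nodes (host ids): 10; images of deleted pattern edges: (10,1,c); (10,2,c); (10,8,c)
spo result:
nodes: 1:vx, 2:vx, 3:vx, 4:vx, 6:vx, 8:vx, 9:tri, 11:vx, 12:vx, 13:vx, 14:tri, 15:tri, 16:tri, 17:tri
edges: (9,1,c); (9,2,c); (9,3,ck); (9,6,c); (14,8,c); (14,11,c); (14,13,c); (15,1,c); (15,11,c); (15,12,c); (16,2,c); (16,12,c); (16,13,c); (17,11,c); (17,12,c); (17,13,c)


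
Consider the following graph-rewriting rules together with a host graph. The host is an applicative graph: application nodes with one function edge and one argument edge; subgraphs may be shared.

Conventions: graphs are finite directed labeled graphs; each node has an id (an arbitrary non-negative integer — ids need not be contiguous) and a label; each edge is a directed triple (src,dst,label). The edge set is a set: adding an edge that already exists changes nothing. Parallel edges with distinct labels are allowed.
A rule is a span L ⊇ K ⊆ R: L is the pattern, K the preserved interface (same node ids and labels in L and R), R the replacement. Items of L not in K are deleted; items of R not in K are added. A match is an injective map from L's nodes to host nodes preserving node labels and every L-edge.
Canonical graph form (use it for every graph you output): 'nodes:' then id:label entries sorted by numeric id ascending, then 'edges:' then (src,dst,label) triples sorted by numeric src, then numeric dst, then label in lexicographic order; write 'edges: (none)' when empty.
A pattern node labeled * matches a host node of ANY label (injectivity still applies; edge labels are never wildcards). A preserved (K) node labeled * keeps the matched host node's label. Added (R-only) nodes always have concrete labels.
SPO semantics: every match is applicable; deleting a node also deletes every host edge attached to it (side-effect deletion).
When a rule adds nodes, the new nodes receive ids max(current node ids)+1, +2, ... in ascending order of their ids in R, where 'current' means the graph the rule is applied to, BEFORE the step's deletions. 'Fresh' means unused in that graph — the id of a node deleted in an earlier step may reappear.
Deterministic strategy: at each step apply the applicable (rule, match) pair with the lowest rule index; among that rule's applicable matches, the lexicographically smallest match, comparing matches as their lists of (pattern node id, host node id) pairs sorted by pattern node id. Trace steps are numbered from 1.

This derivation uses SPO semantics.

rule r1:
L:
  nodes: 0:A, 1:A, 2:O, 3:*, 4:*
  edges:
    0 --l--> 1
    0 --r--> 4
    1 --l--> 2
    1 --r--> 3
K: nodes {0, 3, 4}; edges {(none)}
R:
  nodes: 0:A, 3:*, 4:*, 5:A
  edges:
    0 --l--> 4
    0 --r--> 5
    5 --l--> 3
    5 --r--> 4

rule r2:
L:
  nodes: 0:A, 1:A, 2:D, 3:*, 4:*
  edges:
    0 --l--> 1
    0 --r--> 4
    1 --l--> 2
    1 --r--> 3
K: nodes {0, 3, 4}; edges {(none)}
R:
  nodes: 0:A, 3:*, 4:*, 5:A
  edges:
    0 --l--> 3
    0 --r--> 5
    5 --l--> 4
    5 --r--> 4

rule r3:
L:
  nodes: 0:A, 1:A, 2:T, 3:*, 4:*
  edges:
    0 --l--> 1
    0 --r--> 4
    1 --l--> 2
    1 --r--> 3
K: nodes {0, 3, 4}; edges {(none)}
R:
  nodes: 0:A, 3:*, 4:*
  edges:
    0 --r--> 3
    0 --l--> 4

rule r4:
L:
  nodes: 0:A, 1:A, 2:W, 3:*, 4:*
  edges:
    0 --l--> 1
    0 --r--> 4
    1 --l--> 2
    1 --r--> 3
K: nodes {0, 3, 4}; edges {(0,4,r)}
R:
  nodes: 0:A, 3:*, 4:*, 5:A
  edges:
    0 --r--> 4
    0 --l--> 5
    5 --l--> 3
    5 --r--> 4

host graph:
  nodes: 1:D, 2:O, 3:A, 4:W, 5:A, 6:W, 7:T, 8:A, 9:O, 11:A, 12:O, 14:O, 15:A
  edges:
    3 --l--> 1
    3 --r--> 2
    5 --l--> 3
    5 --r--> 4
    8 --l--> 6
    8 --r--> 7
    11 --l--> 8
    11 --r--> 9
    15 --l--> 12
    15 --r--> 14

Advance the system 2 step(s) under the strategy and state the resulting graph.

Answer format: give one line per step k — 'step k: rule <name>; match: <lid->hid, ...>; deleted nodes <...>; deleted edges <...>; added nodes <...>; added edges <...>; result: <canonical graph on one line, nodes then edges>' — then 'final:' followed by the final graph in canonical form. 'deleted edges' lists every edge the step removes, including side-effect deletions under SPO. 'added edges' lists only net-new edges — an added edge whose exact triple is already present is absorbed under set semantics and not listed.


step 1: rule r2; match: 0->5, 1->3, 2->1, 3->2, 4->4; deleted nodes 1, 3; deleted edges (3,1,l); (3,2,r); (5,3,l); (5,4,r); added nodes 16; added edges (5,2,l); (5,16,r); (16,4,l); (16,4,r); result: nodes: 2:O, 4:W, 5:A, 6:W, 7:T, 8:A, 9:O, 11:A, 12:O, 14:O, 15:A, 16:A edges: (5,2,l); (5,16,r); (8,6,l); (8,7,r); (11,8,l); (11,9,r); (15,12,l); (15,14,r); (16,4,l); (16,4,r)
step 2: rule r4; match: 0->11, 1->8, 2->6, 3->7, 4->9; deleted nodes 6, 8; deleted edges (8,6,l); (8,7,r); (11,8,l); added nodes 17; added edges (11,17,l); (17,7,l); (17,9,r); result: nodes: 2:O, 4:W, 5:A, 7:T, 9:O, 11:A, 12:O, 14:O, 15:A, 16:A, 17:A edges: (5,2,l); (5,16,r); (11,9,r); (11,17,l); (15,12,l); (15,14,r); (16,4,l); (16,4,r); (17,7,l); (17,9,r)
final:
nodes: 2:O, 4:W, 5:A, 7:T, 9:O, 11:A, 12:O, 14:O, 15:A, 16:A, 17:A
edges: (5,2,l); (5,16,r); (11,9,r); (11,17,l); (15,12,l); (15,14,r); (16,4,l); (16,4,r); (17,7,l); (17,9,r)


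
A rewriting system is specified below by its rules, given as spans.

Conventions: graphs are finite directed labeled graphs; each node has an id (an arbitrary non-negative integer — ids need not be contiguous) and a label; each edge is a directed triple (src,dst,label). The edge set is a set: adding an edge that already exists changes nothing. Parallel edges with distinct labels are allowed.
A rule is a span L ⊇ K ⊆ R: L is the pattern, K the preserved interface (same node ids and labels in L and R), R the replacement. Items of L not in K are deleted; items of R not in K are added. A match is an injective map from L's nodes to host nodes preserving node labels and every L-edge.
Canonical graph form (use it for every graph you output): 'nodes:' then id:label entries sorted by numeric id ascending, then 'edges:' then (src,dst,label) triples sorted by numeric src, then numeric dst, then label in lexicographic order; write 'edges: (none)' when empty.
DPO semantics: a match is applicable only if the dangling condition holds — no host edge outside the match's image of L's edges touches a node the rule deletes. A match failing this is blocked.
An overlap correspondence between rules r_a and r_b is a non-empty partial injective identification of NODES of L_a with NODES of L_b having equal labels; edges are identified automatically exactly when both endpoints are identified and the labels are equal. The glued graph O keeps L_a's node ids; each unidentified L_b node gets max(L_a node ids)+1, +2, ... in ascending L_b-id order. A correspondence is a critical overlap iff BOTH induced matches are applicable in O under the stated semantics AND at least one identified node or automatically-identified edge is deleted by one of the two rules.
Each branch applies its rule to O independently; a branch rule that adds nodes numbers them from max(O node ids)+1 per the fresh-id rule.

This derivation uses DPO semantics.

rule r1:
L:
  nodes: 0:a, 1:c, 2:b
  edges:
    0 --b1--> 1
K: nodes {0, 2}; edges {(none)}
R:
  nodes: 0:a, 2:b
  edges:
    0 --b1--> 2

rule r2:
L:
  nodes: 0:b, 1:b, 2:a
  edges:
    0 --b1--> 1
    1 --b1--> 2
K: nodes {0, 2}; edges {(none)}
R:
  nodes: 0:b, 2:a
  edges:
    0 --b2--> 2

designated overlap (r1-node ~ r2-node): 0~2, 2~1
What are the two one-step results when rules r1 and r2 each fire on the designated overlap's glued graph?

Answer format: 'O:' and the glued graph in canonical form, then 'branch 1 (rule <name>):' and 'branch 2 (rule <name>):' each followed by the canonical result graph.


O:
nodes: 0:a, 1:c, 2:b, 3:b
edges: (0,1,b1); (2,0,b1); (3,2,b1)
branch 1 (rule r1):
nodes: 0:a, 2:b, 3:b
edges: (0,2,b1); (2,0,b1); (3,2,b1)
branch 2 (rule r2):
nodes: 0:a, 1:c, 3:b
edges: (0,1,b1); (3,0,b2)


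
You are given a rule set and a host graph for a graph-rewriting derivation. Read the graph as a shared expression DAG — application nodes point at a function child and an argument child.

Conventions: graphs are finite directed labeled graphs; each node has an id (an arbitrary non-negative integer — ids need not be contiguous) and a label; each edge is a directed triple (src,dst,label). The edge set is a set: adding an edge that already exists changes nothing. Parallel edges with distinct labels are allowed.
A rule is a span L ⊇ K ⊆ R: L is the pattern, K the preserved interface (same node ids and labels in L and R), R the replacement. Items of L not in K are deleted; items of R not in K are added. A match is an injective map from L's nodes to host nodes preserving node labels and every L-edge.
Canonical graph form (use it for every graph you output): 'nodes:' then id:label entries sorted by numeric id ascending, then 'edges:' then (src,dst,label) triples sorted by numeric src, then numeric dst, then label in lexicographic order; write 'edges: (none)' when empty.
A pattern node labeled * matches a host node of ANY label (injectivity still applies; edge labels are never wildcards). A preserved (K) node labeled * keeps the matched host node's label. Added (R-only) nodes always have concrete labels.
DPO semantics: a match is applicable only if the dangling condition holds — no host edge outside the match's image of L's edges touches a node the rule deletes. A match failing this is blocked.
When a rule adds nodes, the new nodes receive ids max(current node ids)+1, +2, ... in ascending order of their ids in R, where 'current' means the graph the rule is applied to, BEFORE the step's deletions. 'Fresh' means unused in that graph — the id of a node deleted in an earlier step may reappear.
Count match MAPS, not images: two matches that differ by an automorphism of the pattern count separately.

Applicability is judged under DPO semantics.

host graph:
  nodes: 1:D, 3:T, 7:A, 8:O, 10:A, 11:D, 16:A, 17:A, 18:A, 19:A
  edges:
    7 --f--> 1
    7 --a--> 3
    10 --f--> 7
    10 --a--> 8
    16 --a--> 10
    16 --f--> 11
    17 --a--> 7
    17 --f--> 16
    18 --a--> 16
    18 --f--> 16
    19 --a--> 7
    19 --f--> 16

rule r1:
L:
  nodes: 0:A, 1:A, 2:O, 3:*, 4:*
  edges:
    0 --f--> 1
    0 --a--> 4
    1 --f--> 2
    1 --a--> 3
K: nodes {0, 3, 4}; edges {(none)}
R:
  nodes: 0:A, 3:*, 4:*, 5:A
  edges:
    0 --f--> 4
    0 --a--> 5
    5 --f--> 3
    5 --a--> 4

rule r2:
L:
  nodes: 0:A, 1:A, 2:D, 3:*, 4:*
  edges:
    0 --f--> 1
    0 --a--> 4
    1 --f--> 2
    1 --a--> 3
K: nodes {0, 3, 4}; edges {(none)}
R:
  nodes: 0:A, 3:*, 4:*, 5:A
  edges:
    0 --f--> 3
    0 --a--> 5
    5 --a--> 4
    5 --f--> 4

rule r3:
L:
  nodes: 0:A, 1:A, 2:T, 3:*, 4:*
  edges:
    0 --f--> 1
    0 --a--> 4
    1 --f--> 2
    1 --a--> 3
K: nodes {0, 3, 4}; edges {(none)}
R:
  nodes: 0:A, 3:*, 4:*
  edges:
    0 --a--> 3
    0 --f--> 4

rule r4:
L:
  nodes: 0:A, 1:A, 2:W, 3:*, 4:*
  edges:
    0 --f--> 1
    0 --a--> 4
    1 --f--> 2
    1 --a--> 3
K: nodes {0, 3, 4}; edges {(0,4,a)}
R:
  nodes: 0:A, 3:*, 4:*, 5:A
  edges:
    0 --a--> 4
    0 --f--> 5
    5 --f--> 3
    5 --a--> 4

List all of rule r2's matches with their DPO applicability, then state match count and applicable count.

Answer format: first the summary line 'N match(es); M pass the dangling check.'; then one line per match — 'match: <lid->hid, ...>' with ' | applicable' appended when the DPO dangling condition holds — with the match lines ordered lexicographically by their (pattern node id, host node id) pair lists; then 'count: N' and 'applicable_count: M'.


3 match(es); 0 pass the dangling check.
match: 0->10, 1->7, 2->1, 3->3, 4->8
match: 0->17, 1->16, 2->11, 3->10, 4->7
match: 0->19, 1->16, 2->11, 3->10, 4->7
count: 3
applicable_count: 0


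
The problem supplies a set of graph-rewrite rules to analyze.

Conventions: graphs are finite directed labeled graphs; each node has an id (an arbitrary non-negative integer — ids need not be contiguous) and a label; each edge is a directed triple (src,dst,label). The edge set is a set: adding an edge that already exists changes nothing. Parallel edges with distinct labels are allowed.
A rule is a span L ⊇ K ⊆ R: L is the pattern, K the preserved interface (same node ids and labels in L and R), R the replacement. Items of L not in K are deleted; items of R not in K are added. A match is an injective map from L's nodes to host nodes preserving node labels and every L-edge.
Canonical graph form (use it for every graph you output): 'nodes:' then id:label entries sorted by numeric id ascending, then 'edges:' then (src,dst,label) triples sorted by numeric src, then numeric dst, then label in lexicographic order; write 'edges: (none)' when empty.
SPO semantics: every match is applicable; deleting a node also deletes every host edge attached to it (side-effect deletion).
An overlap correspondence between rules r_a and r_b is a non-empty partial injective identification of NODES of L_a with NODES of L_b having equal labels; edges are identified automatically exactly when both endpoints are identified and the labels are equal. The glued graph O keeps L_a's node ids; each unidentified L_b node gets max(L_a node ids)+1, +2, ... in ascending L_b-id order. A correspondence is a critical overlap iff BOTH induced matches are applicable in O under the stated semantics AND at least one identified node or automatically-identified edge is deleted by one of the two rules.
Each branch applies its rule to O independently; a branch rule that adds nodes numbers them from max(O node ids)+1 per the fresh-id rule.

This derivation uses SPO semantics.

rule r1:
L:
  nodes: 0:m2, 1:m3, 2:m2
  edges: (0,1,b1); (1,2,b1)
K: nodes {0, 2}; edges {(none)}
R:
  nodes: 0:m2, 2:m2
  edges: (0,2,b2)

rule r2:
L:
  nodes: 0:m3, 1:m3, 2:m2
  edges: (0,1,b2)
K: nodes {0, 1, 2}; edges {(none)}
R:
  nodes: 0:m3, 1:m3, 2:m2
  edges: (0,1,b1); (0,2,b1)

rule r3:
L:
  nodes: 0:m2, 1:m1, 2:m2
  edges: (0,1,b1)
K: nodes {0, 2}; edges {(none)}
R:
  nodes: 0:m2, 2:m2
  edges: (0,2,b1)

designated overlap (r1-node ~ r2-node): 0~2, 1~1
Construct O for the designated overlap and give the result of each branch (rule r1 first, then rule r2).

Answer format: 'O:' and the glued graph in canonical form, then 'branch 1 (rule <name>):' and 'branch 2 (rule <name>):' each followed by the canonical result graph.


O:
nodes: 0:m2, 1:m3, 2:m2, 3:m3
edges: (0,1,b1); (1,2,b1); (3,1,b2)
branch 1 (rule r1):
nodes: 0:m2, 2:m2, 3:m3
edges: (0,2,b2)
branch 2 (rule r2):
nodes: 0:m2, 1:m3, 2:m2, 3:m3
edges: (0,1,b1); (1,2,b1); (3,0,b1); (3,1,b1)


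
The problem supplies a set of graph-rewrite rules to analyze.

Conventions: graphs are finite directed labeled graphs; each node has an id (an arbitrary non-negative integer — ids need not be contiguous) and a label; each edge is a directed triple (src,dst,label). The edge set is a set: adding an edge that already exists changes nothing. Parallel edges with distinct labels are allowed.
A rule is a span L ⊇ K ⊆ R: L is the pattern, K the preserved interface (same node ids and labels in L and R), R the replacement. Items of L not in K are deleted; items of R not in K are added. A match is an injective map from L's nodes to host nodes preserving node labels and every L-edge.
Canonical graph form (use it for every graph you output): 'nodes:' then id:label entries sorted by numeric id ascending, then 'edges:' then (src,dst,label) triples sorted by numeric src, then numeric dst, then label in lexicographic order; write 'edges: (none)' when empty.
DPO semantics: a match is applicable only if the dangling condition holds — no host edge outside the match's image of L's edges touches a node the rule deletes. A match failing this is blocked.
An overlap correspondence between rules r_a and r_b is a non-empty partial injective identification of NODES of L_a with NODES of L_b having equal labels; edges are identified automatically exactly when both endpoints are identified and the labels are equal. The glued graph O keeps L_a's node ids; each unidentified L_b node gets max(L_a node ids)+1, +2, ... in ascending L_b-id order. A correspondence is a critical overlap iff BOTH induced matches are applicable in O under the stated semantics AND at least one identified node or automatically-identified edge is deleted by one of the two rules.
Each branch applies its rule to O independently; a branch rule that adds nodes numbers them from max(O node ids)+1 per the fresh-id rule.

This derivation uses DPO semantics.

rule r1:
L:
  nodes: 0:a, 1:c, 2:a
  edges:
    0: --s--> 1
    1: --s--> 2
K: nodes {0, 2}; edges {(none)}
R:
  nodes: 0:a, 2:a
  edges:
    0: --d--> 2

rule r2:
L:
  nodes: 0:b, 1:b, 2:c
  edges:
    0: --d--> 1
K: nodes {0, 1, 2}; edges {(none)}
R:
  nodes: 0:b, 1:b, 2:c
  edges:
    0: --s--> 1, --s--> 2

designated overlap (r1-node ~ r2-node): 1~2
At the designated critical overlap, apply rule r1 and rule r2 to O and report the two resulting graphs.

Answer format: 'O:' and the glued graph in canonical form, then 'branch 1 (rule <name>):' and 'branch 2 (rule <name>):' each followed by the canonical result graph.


O:
nodes: 0:a, 1:c, 2:a, 3:b, 4:b
edges: (0,1,s); (1,2,s); (3,4,d)
branch 1 (rule r1):
nodes: 0:a, 2:a, 3:b, 4:b
edges: (0,2,d); (3,4,d)
branch 2 (rule r2):
nodes: 0:a, 1:c, 2:a, 3:b, 4:b
edges: (0,1,s); (1,2,s); (3,1,s); (3,4,s)


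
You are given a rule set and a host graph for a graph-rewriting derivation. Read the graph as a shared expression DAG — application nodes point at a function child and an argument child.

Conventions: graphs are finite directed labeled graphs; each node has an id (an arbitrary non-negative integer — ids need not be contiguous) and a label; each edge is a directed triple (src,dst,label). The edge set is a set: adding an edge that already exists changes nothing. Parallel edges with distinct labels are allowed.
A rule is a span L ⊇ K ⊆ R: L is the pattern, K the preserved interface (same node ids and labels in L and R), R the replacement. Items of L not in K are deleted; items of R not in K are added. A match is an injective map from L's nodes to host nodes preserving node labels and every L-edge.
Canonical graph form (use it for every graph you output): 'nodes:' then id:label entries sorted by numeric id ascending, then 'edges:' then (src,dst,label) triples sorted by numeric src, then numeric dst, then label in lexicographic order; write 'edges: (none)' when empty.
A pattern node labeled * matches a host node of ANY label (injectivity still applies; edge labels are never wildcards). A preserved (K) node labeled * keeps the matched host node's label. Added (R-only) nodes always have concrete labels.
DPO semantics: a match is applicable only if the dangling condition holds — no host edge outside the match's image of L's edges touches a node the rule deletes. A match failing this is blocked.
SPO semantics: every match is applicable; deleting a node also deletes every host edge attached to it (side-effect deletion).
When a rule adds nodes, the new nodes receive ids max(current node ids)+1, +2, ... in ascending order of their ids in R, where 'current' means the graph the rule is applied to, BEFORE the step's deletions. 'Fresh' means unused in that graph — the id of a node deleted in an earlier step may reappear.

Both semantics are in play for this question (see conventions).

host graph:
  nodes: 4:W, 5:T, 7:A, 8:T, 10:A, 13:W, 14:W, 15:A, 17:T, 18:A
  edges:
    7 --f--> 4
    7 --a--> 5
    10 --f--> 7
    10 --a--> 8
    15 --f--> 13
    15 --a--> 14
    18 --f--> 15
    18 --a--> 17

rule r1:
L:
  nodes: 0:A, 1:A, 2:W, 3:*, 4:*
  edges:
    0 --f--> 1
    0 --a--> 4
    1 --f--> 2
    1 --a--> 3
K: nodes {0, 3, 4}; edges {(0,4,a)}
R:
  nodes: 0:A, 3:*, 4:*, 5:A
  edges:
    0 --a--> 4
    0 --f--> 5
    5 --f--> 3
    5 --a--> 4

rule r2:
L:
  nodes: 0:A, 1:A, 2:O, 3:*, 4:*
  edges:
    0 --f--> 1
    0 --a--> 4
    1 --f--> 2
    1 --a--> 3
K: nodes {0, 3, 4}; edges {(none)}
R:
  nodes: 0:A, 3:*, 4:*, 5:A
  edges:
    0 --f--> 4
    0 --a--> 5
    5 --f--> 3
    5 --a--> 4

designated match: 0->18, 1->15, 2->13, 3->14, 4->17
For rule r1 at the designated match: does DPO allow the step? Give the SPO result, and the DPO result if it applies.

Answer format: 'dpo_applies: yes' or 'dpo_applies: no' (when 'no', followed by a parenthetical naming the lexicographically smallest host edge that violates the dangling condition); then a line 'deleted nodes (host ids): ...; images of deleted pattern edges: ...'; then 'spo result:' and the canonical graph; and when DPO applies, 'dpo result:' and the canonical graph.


dpo_applies: yes
deleted nodes (host ids): 13, 15; images of deleted pattern edges: (15,13,f); (15,14,a); (18,15,f)
spo result:
nodes: 4:W, 5:T, 7:A, 8:T, 10:A, 14:W, 17:T, 18:A, 19:A
edges: (7,4,f); (7,5,a); (10,7,f); (10,8,a); (18,17,a); (18,19,f); (19,14,f); (19,17,a)
dpo result:
nodes: 4:W, 5:T, 7:A, 8:T, 10:A, 14:W, 17:T, 18:A, 19:A
edges: (7,4,f); (7,5,a); (10,7,f); (10,8,a); (18,17,a); (18,19,f); (19,14,f); (19,17,a)


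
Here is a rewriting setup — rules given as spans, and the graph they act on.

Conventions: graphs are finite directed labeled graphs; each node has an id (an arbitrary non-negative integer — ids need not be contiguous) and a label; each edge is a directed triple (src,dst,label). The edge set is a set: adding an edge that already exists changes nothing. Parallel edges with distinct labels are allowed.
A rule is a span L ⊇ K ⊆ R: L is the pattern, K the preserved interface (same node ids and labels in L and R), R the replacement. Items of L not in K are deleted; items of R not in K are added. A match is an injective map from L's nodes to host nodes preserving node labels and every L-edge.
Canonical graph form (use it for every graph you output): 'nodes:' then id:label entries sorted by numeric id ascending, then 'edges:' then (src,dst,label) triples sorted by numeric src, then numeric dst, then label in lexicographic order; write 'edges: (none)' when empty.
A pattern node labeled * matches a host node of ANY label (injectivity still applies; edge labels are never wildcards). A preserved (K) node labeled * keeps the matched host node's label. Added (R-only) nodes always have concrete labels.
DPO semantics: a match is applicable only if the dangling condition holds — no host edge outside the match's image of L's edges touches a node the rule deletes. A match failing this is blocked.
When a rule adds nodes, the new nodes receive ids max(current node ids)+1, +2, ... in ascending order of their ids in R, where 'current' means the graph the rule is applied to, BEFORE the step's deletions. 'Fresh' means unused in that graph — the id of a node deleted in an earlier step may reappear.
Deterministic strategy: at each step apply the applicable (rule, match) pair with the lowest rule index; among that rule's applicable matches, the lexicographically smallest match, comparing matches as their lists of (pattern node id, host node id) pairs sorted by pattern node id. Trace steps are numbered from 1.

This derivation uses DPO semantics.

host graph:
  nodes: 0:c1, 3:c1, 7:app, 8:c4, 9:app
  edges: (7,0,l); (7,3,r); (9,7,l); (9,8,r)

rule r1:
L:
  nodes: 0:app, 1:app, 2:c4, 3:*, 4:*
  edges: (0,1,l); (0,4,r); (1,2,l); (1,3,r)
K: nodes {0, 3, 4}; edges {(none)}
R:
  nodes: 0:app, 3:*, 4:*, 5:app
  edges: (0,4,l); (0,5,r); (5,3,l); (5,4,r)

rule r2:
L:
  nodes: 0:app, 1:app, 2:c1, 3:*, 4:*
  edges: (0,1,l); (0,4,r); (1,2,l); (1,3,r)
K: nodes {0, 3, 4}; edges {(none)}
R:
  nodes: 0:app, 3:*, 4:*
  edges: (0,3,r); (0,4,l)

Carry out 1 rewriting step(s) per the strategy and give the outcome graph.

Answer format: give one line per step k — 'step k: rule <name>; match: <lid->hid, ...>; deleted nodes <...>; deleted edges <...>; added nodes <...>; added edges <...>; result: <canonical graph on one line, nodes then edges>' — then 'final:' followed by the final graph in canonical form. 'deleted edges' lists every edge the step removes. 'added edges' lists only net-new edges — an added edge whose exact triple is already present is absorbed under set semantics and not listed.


step 1: rule r2; match: 0->9, 1->7, 2->0, 3->3, 4->8; deleted nodes 0, 7; deleted edges (7,0,l); (7,3,r); (9,7,l); (9,8,r); added nodes (none); added edges (9,3,r); (9,8,l); result: nodes: 3:c1, 8:c4, 9:app edges: (9,3,r); (9,8,l)
final:
nodes: 3:c1, 8:c4, 9:app
edges: (9,3,r); (9,8,l)
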